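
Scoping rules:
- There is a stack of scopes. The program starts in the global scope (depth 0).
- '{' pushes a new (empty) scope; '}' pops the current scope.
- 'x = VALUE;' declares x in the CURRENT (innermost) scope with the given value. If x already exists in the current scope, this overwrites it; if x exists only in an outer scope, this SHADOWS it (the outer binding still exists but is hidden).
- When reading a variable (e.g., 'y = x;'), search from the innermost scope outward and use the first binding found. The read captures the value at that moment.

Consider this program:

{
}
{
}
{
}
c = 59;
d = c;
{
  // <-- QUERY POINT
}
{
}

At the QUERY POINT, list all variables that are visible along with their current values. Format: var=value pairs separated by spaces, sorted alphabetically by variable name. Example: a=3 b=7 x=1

Answer: c=59 d=59

Derivation:
Step 1: enter scope (depth=1)
Step 2: exit scope (depth=0)
Step 3: enter scope (depth=1)
Step 4: exit scope (depth=0)
Step 5: enter scope (depth=1)
Step 6: exit scope (depth=0)
Step 7: declare c=59 at depth 0
Step 8: declare d=(read c)=59 at depth 0
Step 9: enter scope (depth=1)
Visible at query point: c=59 d=59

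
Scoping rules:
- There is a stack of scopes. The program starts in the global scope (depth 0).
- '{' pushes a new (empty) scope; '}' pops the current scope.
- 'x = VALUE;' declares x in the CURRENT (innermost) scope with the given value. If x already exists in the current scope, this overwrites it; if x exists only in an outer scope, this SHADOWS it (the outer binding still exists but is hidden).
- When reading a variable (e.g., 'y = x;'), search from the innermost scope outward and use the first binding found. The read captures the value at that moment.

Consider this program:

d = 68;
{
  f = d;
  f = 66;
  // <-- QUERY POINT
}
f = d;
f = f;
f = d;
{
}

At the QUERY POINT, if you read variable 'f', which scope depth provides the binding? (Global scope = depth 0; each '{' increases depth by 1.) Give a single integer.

Answer: 1

Derivation:
Step 1: declare d=68 at depth 0
Step 2: enter scope (depth=1)
Step 3: declare f=(read d)=68 at depth 1
Step 4: declare f=66 at depth 1
Visible at query point: d=68 f=66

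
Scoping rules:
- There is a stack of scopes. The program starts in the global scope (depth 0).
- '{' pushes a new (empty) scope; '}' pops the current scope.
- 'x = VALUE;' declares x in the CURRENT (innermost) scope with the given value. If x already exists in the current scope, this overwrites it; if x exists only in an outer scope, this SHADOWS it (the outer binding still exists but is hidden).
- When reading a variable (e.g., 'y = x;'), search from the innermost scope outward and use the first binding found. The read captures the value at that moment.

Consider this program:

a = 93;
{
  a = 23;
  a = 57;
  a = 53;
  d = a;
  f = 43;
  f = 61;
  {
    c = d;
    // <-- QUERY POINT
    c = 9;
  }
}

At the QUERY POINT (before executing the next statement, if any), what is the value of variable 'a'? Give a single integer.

Step 1: declare a=93 at depth 0
Step 2: enter scope (depth=1)
Step 3: declare a=23 at depth 1
Step 4: declare a=57 at depth 1
Step 5: declare a=53 at depth 1
Step 6: declare d=(read a)=53 at depth 1
Step 7: declare f=43 at depth 1
Step 8: declare f=61 at depth 1
Step 9: enter scope (depth=2)
Step 10: declare c=(read d)=53 at depth 2
Visible at query point: a=53 c=53 d=53 f=61

Answer: 53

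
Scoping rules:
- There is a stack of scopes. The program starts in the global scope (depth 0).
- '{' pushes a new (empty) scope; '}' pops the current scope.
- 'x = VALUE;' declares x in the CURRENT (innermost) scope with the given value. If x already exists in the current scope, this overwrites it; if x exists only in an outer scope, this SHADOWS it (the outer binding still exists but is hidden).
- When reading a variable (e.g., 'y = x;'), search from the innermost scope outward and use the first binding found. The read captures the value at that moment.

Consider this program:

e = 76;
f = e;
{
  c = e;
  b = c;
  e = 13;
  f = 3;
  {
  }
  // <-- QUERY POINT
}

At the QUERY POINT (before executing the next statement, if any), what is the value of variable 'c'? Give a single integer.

Answer: 76

Derivation:
Step 1: declare e=76 at depth 0
Step 2: declare f=(read e)=76 at depth 0
Step 3: enter scope (depth=1)
Step 4: declare c=(read e)=76 at depth 1
Step 5: declare b=(read c)=76 at depth 1
Step 6: declare e=13 at depth 1
Step 7: declare f=3 at depth 1
Step 8: enter scope (depth=2)
Step 9: exit scope (depth=1)
Visible at query point: b=76 c=76 e=13 f=3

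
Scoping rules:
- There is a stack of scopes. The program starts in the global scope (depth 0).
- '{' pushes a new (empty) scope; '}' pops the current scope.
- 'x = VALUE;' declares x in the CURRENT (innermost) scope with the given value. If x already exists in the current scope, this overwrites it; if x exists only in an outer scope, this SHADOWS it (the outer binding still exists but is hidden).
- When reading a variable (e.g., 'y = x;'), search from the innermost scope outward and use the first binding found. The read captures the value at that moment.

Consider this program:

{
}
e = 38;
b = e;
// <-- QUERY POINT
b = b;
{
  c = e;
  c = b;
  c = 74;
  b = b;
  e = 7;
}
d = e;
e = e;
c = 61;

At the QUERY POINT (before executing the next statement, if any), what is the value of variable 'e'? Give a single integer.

Step 1: enter scope (depth=1)
Step 2: exit scope (depth=0)
Step 3: declare e=38 at depth 0
Step 4: declare b=(read e)=38 at depth 0
Visible at query point: b=38 e=38

Answer: 38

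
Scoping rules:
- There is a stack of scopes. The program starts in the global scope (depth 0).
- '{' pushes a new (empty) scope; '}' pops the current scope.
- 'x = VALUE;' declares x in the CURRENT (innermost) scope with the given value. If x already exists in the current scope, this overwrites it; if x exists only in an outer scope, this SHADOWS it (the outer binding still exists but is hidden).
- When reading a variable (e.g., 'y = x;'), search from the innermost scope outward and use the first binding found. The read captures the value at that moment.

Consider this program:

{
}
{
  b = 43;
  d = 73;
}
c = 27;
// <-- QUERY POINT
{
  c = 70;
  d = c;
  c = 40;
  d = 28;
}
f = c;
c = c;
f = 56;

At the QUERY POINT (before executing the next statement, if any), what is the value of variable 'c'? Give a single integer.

Answer: 27

Derivation:
Step 1: enter scope (depth=1)
Step 2: exit scope (depth=0)
Step 3: enter scope (depth=1)
Step 4: declare b=43 at depth 1
Step 5: declare d=73 at depth 1
Step 6: exit scope (depth=0)
Step 7: declare c=27 at depth 0
Visible at query point: c=27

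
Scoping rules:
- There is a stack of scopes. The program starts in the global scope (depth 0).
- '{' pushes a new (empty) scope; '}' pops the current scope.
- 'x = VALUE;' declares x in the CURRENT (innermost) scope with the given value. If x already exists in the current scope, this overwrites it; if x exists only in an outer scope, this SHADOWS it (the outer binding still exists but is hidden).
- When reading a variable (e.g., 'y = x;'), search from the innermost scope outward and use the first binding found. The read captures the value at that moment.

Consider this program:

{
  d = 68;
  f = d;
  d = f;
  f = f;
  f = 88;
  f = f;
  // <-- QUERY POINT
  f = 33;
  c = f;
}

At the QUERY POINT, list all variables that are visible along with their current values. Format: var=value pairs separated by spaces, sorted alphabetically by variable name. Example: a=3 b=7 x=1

Step 1: enter scope (depth=1)
Step 2: declare d=68 at depth 1
Step 3: declare f=(read d)=68 at depth 1
Step 4: declare d=(read f)=68 at depth 1
Step 5: declare f=(read f)=68 at depth 1
Step 6: declare f=88 at depth 1
Step 7: declare f=(read f)=88 at depth 1
Visible at query point: d=68 f=88

Answer: d=68 f=88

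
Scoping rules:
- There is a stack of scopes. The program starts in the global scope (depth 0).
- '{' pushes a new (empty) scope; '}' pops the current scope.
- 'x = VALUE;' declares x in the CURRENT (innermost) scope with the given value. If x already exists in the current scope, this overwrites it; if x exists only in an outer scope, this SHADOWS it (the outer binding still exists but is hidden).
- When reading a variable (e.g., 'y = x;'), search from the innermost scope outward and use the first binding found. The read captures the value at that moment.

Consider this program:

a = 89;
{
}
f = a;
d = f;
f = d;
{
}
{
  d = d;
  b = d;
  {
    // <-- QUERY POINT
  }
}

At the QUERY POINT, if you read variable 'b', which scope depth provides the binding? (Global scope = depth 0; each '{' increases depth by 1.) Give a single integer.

Step 1: declare a=89 at depth 0
Step 2: enter scope (depth=1)
Step 3: exit scope (depth=0)
Step 4: declare f=(read a)=89 at depth 0
Step 5: declare d=(read f)=89 at depth 0
Step 6: declare f=(read d)=89 at depth 0
Step 7: enter scope (depth=1)
Step 8: exit scope (depth=0)
Step 9: enter scope (depth=1)
Step 10: declare d=(read d)=89 at depth 1
Step 11: declare b=(read d)=89 at depth 1
Step 12: enter scope (depth=2)
Visible at query point: a=89 b=89 d=89 f=89

Answer: 1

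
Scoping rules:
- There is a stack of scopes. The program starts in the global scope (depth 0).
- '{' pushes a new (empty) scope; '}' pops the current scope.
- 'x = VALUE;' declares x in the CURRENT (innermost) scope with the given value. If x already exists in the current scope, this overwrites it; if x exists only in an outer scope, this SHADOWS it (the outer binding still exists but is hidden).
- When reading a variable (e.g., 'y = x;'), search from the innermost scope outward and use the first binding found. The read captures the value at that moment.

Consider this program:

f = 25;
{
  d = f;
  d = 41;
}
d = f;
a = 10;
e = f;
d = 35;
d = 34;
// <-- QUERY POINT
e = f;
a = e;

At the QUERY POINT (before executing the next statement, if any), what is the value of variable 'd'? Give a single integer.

Step 1: declare f=25 at depth 0
Step 2: enter scope (depth=1)
Step 3: declare d=(read f)=25 at depth 1
Step 4: declare d=41 at depth 1
Step 5: exit scope (depth=0)
Step 6: declare d=(read f)=25 at depth 0
Step 7: declare a=10 at depth 0
Step 8: declare e=(read f)=25 at depth 0
Step 9: declare d=35 at depth 0
Step 10: declare d=34 at depth 0
Visible at query point: a=10 d=34 e=25 f=25

Answer: 34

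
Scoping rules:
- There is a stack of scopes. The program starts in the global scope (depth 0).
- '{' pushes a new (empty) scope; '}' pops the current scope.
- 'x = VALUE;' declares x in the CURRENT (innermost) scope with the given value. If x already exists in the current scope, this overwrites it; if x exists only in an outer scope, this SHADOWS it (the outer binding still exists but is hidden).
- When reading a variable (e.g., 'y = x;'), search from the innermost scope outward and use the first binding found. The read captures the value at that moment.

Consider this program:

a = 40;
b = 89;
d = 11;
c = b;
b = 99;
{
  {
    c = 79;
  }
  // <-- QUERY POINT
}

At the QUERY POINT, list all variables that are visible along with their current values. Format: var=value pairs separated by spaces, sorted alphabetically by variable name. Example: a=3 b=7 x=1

Step 1: declare a=40 at depth 0
Step 2: declare b=89 at depth 0
Step 3: declare d=11 at depth 0
Step 4: declare c=(read b)=89 at depth 0
Step 5: declare b=99 at depth 0
Step 6: enter scope (depth=1)
Step 7: enter scope (depth=2)
Step 8: declare c=79 at depth 2
Step 9: exit scope (depth=1)
Visible at query point: a=40 b=99 c=89 d=11

Answer: a=40 b=99 c=89 d=11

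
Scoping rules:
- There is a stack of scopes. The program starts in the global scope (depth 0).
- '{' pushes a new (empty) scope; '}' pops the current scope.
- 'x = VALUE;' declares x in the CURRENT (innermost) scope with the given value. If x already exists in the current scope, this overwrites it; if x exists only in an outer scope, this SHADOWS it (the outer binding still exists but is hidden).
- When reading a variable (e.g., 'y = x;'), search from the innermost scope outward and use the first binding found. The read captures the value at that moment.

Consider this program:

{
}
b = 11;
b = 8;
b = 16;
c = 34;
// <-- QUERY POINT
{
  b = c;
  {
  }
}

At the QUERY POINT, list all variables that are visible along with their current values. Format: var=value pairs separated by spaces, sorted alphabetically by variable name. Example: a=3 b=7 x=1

Answer: b=16 c=34

Derivation:
Step 1: enter scope (depth=1)
Step 2: exit scope (depth=0)
Step 3: declare b=11 at depth 0
Step 4: declare b=8 at depth 0
Step 5: declare b=16 at depth 0
Step 6: declare c=34 at depth 0
Visible at query point: b=16 c=34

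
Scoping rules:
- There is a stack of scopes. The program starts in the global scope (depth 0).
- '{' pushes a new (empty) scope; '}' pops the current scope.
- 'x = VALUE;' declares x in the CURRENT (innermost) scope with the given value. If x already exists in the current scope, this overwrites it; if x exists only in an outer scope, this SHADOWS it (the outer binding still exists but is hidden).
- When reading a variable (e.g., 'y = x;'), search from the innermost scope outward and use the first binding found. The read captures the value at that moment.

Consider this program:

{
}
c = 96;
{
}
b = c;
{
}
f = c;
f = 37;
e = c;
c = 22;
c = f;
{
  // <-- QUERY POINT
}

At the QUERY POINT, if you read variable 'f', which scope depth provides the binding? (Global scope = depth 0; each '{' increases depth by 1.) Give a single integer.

Answer: 0

Derivation:
Step 1: enter scope (depth=1)
Step 2: exit scope (depth=0)
Step 3: declare c=96 at depth 0
Step 4: enter scope (depth=1)
Step 5: exit scope (depth=0)
Step 6: declare b=(read c)=96 at depth 0
Step 7: enter scope (depth=1)
Step 8: exit scope (depth=0)
Step 9: declare f=(read c)=96 at depth 0
Step 10: declare f=37 at depth 0
Step 11: declare e=(read c)=96 at depth 0
Step 12: declare c=22 at depth 0
Step 13: declare c=(read f)=37 at depth 0
Step 14: enter scope (depth=1)
Visible at query point: b=96 c=37 e=96 f=37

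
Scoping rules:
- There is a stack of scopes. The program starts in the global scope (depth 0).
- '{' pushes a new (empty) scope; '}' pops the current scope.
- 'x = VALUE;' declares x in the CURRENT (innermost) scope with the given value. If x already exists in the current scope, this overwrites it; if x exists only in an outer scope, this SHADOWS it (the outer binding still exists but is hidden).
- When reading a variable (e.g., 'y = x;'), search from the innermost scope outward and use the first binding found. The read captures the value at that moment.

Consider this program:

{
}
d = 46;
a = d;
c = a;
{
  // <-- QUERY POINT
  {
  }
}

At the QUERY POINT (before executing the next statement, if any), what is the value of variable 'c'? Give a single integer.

Answer: 46

Derivation:
Step 1: enter scope (depth=1)
Step 2: exit scope (depth=0)
Step 3: declare d=46 at depth 0
Step 4: declare a=(read d)=46 at depth 0
Step 5: declare c=(read a)=46 at depth 0
Step 6: enter scope (depth=1)
Visible at query point: a=46 c=46 d=46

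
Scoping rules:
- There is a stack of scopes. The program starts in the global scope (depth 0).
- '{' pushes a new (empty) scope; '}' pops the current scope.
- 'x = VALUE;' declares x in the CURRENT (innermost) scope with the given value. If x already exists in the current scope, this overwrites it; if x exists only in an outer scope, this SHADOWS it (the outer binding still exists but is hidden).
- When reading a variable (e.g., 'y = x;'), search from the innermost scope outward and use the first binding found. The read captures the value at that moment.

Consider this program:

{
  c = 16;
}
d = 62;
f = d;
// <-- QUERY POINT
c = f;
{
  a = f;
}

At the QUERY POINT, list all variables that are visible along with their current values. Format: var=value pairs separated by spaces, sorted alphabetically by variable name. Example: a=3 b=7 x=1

Step 1: enter scope (depth=1)
Step 2: declare c=16 at depth 1
Step 3: exit scope (depth=0)
Step 4: declare d=62 at depth 0
Step 5: declare f=(read d)=62 at depth 0
Visible at query point: d=62 f=62

Answer: d=62 f=62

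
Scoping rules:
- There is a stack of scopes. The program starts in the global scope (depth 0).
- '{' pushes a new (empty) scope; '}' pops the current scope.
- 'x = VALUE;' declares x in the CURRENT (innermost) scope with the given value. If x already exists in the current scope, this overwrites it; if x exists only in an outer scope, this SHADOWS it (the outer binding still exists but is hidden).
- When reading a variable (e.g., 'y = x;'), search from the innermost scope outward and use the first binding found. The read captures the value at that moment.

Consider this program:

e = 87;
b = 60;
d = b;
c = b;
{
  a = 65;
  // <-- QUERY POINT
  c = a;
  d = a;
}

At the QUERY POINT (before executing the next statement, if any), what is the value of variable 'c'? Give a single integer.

Step 1: declare e=87 at depth 0
Step 2: declare b=60 at depth 0
Step 3: declare d=(read b)=60 at depth 0
Step 4: declare c=(read b)=60 at depth 0
Step 5: enter scope (depth=1)
Step 6: declare a=65 at depth 1
Visible at query point: a=65 b=60 c=60 d=60 e=87

Answer: 60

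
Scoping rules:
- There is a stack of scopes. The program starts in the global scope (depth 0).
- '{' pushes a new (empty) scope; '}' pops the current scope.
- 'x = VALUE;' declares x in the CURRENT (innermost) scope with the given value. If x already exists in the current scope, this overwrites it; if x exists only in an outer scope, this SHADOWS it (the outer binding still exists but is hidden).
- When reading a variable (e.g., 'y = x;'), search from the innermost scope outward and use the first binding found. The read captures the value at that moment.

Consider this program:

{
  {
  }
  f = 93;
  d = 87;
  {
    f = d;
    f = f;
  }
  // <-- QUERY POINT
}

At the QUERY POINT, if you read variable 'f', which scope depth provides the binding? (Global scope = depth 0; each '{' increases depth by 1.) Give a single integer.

Step 1: enter scope (depth=1)
Step 2: enter scope (depth=2)
Step 3: exit scope (depth=1)
Step 4: declare f=93 at depth 1
Step 5: declare d=87 at depth 1
Step 6: enter scope (depth=2)
Step 7: declare f=(read d)=87 at depth 2
Step 8: declare f=(read f)=87 at depth 2
Step 9: exit scope (depth=1)
Visible at query point: d=87 f=93

Answer: 1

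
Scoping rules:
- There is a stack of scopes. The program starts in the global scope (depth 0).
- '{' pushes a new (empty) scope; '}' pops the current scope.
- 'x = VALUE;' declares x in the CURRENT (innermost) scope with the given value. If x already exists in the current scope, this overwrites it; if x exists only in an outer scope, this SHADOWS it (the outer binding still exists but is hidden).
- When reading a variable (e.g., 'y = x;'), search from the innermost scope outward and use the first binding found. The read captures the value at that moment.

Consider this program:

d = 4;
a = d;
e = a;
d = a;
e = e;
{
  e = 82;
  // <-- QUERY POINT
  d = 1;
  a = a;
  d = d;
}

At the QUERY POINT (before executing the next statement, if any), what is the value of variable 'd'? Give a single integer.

Step 1: declare d=4 at depth 0
Step 2: declare a=(read d)=4 at depth 0
Step 3: declare e=(read a)=4 at depth 0
Step 4: declare d=(read a)=4 at depth 0
Step 5: declare e=(read e)=4 at depth 0
Step 6: enter scope (depth=1)
Step 7: declare e=82 at depth 1
Visible at query point: a=4 d=4 e=82

Answer: 4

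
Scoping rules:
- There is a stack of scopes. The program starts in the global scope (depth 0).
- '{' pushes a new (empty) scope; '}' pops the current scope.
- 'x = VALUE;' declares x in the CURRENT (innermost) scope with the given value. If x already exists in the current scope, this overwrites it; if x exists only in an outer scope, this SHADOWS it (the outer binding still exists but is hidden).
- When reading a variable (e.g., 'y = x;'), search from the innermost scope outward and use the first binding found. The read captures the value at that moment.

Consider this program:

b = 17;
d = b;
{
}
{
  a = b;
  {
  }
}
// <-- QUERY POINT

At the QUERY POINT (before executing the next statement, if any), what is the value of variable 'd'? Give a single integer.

Answer: 17

Derivation:
Step 1: declare b=17 at depth 0
Step 2: declare d=(read b)=17 at depth 0
Step 3: enter scope (depth=1)
Step 4: exit scope (depth=0)
Step 5: enter scope (depth=1)
Step 6: declare a=(read b)=17 at depth 1
Step 7: enter scope (depth=2)
Step 8: exit scope (depth=1)
Step 9: exit scope (depth=0)
Visible at query point: b=17 d=17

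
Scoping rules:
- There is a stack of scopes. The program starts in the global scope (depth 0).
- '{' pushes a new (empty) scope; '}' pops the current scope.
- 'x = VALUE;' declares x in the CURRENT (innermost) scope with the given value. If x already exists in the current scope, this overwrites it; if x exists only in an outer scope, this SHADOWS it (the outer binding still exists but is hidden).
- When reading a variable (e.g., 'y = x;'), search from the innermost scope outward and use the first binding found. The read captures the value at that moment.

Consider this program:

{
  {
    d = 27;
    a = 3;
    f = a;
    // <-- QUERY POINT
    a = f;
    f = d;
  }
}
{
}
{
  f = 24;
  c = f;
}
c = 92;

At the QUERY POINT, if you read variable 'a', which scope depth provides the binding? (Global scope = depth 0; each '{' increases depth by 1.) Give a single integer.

Answer: 2

Derivation:
Step 1: enter scope (depth=1)
Step 2: enter scope (depth=2)
Step 3: declare d=27 at depth 2
Step 4: declare a=3 at depth 2
Step 5: declare f=(read a)=3 at depth 2
Visible at query point: a=3 d=27 f=3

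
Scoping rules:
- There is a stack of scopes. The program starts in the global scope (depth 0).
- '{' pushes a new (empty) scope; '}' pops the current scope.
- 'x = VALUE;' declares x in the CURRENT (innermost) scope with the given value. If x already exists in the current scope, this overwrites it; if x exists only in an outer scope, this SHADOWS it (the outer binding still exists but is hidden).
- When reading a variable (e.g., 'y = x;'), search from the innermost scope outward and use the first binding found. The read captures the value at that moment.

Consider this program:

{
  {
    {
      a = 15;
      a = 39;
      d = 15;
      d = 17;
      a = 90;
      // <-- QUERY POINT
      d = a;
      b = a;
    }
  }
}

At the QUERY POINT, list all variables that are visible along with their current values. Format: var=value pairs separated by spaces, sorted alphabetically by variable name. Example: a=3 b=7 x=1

Answer: a=90 d=17

Derivation:
Step 1: enter scope (depth=1)
Step 2: enter scope (depth=2)
Step 3: enter scope (depth=3)
Step 4: declare a=15 at depth 3
Step 5: declare a=39 at depth 3
Step 6: declare d=15 at depth 3
Step 7: declare d=17 at depth 3
Step 8: declare a=90 at depth 3
Visible at query point: a=90 d=17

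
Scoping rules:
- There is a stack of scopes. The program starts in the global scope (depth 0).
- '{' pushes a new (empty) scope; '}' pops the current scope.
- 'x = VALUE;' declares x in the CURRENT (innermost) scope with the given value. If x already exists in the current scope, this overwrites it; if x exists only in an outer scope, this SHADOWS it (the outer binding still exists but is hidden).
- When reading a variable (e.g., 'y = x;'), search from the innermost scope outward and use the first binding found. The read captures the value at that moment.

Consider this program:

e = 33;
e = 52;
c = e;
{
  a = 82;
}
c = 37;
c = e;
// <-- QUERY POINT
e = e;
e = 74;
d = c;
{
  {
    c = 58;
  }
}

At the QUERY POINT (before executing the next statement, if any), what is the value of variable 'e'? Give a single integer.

Step 1: declare e=33 at depth 0
Step 2: declare e=52 at depth 0
Step 3: declare c=(read e)=52 at depth 0
Step 4: enter scope (depth=1)
Step 5: declare a=82 at depth 1
Step 6: exit scope (depth=0)
Step 7: declare c=37 at depth 0
Step 8: declare c=(read e)=52 at depth 0
Visible at query point: c=52 e=52

Answer: 52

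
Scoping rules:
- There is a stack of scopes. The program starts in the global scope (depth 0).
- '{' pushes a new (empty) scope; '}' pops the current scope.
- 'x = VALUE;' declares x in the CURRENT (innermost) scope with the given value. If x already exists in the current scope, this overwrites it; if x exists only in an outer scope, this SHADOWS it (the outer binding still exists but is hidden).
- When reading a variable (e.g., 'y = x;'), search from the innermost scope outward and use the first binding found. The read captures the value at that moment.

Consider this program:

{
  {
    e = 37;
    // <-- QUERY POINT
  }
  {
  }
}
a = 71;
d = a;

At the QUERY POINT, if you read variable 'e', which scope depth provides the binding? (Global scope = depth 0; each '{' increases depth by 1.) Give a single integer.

Answer: 2

Derivation:
Step 1: enter scope (depth=1)
Step 2: enter scope (depth=2)
Step 3: declare e=37 at depth 2
Visible at query point: e=37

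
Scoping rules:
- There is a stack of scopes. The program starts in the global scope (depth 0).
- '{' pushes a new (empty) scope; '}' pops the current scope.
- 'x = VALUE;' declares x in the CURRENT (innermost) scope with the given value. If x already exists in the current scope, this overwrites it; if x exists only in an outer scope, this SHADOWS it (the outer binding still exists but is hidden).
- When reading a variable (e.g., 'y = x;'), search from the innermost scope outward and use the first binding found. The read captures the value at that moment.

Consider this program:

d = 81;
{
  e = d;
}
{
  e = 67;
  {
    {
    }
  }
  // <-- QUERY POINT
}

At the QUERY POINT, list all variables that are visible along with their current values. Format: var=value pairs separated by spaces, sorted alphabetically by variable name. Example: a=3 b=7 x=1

Step 1: declare d=81 at depth 0
Step 2: enter scope (depth=1)
Step 3: declare e=(read d)=81 at depth 1
Step 4: exit scope (depth=0)
Step 5: enter scope (depth=1)
Step 6: declare e=67 at depth 1
Step 7: enter scope (depth=2)
Step 8: enter scope (depth=3)
Step 9: exit scope (depth=2)
Step 10: exit scope (depth=1)
Visible at query point: d=81 e=67

Answer: d=81 e=67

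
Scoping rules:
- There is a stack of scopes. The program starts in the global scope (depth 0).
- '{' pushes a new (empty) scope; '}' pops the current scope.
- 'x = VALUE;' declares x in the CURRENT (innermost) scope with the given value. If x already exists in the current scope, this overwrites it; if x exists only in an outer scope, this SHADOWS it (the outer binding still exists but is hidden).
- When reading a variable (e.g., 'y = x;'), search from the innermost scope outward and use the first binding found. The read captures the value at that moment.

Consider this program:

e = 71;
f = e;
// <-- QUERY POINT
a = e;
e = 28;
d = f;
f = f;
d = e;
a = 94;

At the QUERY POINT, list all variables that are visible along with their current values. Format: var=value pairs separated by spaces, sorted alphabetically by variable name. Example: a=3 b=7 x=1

Answer: e=71 f=71

Derivation:
Step 1: declare e=71 at depth 0
Step 2: declare f=(read e)=71 at depth 0
Visible at query point: e=71 f=71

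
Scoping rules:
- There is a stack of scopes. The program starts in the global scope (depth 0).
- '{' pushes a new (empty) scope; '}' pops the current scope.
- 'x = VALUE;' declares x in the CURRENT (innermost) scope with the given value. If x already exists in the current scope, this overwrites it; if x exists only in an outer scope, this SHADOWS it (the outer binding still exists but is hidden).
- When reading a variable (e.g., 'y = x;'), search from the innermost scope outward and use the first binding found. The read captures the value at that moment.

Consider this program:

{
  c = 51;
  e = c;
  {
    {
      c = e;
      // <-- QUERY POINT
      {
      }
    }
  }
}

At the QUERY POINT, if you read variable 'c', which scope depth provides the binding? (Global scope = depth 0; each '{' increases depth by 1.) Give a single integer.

Step 1: enter scope (depth=1)
Step 2: declare c=51 at depth 1
Step 3: declare e=(read c)=51 at depth 1
Step 4: enter scope (depth=2)
Step 5: enter scope (depth=3)
Step 6: declare c=(read e)=51 at depth 3
Visible at query point: c=51 e=51

Answer: 3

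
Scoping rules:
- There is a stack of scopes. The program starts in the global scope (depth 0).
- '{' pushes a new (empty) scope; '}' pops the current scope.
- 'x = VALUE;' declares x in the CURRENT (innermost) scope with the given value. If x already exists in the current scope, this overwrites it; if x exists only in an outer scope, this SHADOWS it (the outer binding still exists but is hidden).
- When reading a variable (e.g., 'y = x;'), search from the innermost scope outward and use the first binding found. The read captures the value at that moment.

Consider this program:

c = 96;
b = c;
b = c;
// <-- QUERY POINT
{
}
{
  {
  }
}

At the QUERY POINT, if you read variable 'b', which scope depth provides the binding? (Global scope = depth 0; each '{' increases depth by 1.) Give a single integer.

Answer: 0

Derivation:
Step 1: declare c=96 at depth 0
Step 2: declare b=(read c)=96 at depth 0
Step 3: declare b=(read c)=96 at depth 0
Visible at query point: b=96 c=96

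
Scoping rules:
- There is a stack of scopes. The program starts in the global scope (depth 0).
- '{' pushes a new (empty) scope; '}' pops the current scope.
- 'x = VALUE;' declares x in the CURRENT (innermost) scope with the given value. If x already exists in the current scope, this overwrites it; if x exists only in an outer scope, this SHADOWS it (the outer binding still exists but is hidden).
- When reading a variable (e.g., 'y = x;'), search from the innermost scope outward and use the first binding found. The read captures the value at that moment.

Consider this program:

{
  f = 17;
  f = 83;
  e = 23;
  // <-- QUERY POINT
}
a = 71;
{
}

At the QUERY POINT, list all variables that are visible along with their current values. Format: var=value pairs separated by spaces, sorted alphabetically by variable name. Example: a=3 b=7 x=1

Answer: e=23 f=83

Derivation:
Step 1: enter scope (depth=1)
Step 2: declare f=17 at depth 1
Step 3: declare f=83 at depth 1
Step 4: declare e=23 at depth 1
Visible at query point: e=23 f=83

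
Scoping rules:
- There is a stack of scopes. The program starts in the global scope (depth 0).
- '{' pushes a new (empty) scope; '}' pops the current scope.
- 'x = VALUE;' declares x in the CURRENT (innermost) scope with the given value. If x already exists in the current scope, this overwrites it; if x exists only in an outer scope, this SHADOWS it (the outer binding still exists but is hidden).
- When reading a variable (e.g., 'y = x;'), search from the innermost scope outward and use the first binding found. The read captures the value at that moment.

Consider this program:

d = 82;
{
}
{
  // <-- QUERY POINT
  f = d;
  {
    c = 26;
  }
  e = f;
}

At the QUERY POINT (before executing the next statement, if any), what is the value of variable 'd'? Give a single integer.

Step 1: declare d=82 at depth 0
Step 2: enter scope (depth=1)
Step 3: exit scope (depth=0)
Step 4: enter scope (depth=1)
Visible at query point: d=82

Answer: 82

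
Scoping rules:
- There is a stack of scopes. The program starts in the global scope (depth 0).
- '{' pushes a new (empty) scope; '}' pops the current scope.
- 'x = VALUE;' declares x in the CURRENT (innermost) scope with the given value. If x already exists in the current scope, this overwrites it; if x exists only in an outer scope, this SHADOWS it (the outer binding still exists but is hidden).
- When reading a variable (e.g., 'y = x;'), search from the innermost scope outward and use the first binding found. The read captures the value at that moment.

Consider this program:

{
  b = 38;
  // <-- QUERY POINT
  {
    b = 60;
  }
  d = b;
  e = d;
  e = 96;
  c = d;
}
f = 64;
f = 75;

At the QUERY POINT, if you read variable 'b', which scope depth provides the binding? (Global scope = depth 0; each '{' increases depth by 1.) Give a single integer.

Answer: 1

Derivation:
Step 1: enter scope (depth=1)
Step 2: declare b=38 at depth 1
Visible at query point: b=38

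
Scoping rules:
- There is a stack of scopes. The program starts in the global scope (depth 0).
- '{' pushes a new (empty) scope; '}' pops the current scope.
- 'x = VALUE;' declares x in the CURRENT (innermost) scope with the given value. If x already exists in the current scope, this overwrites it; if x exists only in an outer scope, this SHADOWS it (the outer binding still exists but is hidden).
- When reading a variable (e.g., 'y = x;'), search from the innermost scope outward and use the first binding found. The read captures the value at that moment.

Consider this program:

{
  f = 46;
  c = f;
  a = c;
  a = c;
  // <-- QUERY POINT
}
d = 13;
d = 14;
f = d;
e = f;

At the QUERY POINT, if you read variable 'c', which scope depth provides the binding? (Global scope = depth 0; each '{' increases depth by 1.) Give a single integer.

Step 1: enter scope (depth=1)
Step 2: declare f=46 at depth 1
Step 3: declare c=(read f)=46 at depth 1
Step 4: declare a=(read c)=46 at depth 1
Step 5: declare a=(read c)=46 at depth 1
Visible at query point: a=46 c=46 f=46

Answer: 1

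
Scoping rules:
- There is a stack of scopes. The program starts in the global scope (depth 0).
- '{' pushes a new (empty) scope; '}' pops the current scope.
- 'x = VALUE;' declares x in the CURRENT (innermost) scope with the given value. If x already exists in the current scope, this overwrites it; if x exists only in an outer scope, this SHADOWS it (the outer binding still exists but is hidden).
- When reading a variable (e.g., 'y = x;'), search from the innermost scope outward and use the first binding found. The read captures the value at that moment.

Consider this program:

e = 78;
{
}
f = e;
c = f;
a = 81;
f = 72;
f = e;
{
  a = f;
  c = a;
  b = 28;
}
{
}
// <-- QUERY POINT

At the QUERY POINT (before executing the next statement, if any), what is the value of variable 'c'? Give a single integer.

Step 1: declare e=78 at depth 0
Step 2: enter scope (depth=1)
Step 3: exit scope (depth=0)
Step 4: declare f=(read e)=78 at depth 0
Step 5: declare c=(read f)=78 at depth 0
Step 6: declare a=81 at depth 0
Step 7: declare f=72 at depth 0
Step 8: declare f=(read e)=78 at depth 0
Step 9: enter scope (depth=1)
Step 10: declare a=(read f)=78 at depth 1
Step 11: declare c=(read a)=78 at depth 1
Step 12: declare b=28 at depth 1
Step 13: exit scope (depth=0)
Step 14: enter scope (depth=1)
Step 15: exit scope (depth=0)
Visible at query point: a=81 c=78 e=78 f=78

Answer: 78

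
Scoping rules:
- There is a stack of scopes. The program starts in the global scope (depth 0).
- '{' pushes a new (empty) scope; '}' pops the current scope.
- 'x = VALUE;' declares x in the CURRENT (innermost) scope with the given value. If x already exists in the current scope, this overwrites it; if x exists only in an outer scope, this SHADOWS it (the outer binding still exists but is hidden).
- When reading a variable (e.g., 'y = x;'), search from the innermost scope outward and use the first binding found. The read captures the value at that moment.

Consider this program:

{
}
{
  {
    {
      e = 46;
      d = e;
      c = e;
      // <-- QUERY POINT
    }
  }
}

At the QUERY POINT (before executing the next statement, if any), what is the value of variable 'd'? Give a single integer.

Step 1: enter scope (depth=1)
Step 2: exit scope (depth=0)
Step 3: enter scope (depth=1)
Step 4: enter scope (depth=2)
Step 5: enter scope (depth=3)
Step 6: declare e=46 at depth 3
Step 7: declare d=(read e)=46 at depth 3
Step 8: declare c=(read e)=46 at depth 3
Visible at query point: c=46 d=46 e=46

Answer: 46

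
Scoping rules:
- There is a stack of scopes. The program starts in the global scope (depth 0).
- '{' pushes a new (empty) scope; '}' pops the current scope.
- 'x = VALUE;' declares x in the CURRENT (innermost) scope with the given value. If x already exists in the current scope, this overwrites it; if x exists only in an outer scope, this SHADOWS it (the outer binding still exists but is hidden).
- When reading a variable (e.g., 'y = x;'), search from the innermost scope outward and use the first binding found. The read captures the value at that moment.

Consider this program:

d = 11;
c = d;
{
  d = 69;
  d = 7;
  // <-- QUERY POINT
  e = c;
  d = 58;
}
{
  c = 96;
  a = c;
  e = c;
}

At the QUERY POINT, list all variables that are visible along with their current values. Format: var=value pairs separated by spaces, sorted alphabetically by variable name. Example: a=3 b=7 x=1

Answer: c=11 d=7

Derivation:
Step 1: declare d=11 at depth 0
Step 2: declare c=(read d)=11 at depth 0
Step 3: enter scope (depth=1)
Step 4: declare d=69 at depth 1
Step 5: declare d=7 at depth 1
Visible at query point: c=11 d=7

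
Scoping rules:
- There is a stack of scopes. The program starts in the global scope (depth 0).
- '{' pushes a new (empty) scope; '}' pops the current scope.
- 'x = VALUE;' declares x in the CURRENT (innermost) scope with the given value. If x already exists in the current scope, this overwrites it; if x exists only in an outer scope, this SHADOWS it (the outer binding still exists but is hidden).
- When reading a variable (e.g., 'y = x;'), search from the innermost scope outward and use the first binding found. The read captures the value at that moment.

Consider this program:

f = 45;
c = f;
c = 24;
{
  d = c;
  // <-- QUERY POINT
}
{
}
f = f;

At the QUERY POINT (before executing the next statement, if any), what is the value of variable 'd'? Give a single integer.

Answer: 24

Derivation:
Step 1: declare f=45 at depth 0
Step 2: declare c=(read f)=45 at depth 0
Step 3: declare c=24 at depth 0
Step 4: enter scope (depth=1)
Step 5: declare d=(read c)=24 at depth 1
Visible at query point: c=24 d=24 f=45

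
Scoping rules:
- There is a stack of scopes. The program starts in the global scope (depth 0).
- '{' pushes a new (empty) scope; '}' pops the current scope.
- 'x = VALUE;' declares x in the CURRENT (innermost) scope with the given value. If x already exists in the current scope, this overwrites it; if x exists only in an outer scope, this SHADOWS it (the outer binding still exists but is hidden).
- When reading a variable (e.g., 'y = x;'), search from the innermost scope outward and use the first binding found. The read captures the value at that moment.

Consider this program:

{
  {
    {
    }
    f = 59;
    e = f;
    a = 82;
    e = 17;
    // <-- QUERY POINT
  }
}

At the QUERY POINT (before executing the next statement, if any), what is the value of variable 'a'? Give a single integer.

Step 1: enter scope (depth=1)
Step 2: enter scope (depth=2)
Step 3: enter scope (depth=3)
Step 4: exit scope (depth=2)
Step 5: declare f=59 at depth 2
Step 6: declare e=(read f)=59 at depth 2
Step 7: declare a=82 at depth 2
Step 8: declare e=17 at depth 2
Visible at query point: a=82 e=17 f=59

Answer: 82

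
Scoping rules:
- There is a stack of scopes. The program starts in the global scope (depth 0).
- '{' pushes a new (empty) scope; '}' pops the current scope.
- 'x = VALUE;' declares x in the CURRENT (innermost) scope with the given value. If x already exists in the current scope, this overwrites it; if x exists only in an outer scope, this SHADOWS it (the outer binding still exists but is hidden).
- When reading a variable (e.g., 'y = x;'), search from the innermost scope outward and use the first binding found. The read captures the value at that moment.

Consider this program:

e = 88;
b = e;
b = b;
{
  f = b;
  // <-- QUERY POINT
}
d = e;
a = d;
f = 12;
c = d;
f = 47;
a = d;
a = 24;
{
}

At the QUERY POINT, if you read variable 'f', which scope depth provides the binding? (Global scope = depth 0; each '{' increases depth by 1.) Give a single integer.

Answer: 1

Derivation:
Step 1: declare e=88 at depth 0
Step 2: declare b=(read e)=88 at depth 0
Step 3: declare b=(read b)=88 at depth 0
Step 4: enter scope (depth=1)
Step 5: declare f=(read b)=88 at depth 1
Visible at query point: b=88 e=88 f=88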